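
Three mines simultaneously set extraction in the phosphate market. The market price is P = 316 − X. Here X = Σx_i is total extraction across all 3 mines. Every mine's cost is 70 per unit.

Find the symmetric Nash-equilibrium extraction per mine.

61.5

A representative mine's profit is π_i = x_i(316 − X) − 70x_i, with X = x_i + Σ_{j≠i} x_j.
First-order condition: 246 − 2x_i − Σ_{j≠i} x_j = 0.
In a symmetric equilibrium every mine chooses the same x, so Σ_{j≠i} x_j = 2x. The condition becomes 246 − 4x = 0, giving x = 246/4 = 61.5.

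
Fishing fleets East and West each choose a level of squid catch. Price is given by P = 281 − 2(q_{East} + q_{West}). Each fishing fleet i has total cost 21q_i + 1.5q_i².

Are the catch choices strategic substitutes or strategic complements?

Fishing fleet East's profit: π = q_{East}(281 − 2(q_{East} + q_{West})) − 21q_{East} − 1.5q_{East}².
∂π/∂q_{East} = 260 − 7q_{East} − 2q_{West} = 0, so q_{East} = 260/7 − (2/7)q_{West}.
The best-response slope dq_{East}/dq_{West} = −2/7 < 0: the reaction function is downward-sloping, so the choices are strategic substitutes.

strategic substitutes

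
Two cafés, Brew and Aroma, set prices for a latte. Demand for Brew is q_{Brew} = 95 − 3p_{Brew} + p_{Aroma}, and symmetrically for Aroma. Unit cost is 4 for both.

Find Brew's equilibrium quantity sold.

Brew's profit: π = (p_{Brew} − 4)(95 − 3p_{Brew} + p_{Aroma}).
∂π/∂p_{Brew} = 107 − 6p_{Brew} + p_{Aroma} = 0 ⇒ p_{Brew} = 107/6 + (1/6)p_{Aroma}.
Setting p_{Brew} = p_{Aroma} in the reaction function: p_{Brew} = 107/6 + (1/6)p_{Brew}, so p_{Brew} = (107/6) / (5/6) = 21.4.
q_{Brew} = 95 − 3·21.4 + 21.4 = 52.2.

52.2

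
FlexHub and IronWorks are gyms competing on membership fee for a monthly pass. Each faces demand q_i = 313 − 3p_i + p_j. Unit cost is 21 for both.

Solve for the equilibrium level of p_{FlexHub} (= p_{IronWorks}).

FlexHub's profit: π = (p_{FlexHub} − 21)(313 − 3p_{FlexHub} + p_{IronWorks}).
∂π/∂p_{FlexHub} = 376 − 6p_{FlexHub} + p_{IronWorks} = 0 ⇒ p_{FlexHub} = 188/3 + (1/6)p_{IronWorks}.
By symmetry p_{IronWorks} = p_{FlexHub}; substituting into the reaction function, (5/6)p_{FlexHub} = 188/3 and p_{FlexHub} = 75.2.

75.2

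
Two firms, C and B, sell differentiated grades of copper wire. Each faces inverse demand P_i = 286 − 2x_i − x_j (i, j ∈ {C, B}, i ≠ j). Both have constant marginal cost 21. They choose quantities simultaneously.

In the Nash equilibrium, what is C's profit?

Firm C's profit: π = x_C(286 − 2x_C − x_B) − 21x_C.
∂π/∂x_C = 265 − 4x_C − x_B = 0 ⇒ x_C = 66.25 − 0.25x_B.
The game is symmetric, so in equilibrium x_B = x_C: the reaction function gives 1.25x_C = 66.25, hence x_C = 53.
P_C = 286 − 2·53 − 53 = 127.
Profit = (127 − 21)·53 = 5618.

5618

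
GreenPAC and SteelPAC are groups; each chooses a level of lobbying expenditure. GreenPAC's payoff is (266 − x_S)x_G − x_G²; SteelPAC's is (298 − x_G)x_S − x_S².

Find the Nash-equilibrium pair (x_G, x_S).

78, 110

Expanding GreenPAC's payoff: 266x_G − x_Sx_G − x_G².
∂π/∂x_G = 266 − x_S − 2x_G = 0, so x_G = 133 − 0.5x_S.
Likewise for SteelPAC: x_S = 149 − 0.5x_G.
Solving the two reaction functions simultaneously: (1 − (−0.5)(−0.5))x_G = 133 − 0.5·149, so 0.75x_G = 58.5 and x_G = 78.
Then x_S = 149 − 0.5·78 = 110.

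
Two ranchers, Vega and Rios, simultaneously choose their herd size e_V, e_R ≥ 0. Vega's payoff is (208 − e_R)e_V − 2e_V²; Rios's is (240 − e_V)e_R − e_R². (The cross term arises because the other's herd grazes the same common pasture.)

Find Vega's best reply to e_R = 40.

42

Expanding Vega's payoff: 208e_V − e_Re_V − 2e_V².
∂π/∂e_V = 208 − e_R − 4e_V = 0, so e_V = 52 − 0.25e_R.
At e_R = 40: e_V = 52 − 0.25·40 = 42.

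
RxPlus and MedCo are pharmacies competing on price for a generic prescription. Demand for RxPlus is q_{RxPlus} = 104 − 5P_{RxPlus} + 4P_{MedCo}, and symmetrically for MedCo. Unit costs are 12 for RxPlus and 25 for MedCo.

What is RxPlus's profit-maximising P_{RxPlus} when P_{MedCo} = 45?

34.4

RxPlus's profit: π = (P_{RxPlus} − 12)(104 − 5P_{RxPlus} + 4P_{MedCo}).
∂π/∂P_{RxPlus} = 164 − 10P_{RxPlus} + 4P_{MedCo} = 0 ⇒ P_{RxPlus} = 16.4 + 0.4P_{MedCo}.
At P_{MedCo} = 45: P_{RxPlus} = 16.4 + 0.4·45 = 34.4.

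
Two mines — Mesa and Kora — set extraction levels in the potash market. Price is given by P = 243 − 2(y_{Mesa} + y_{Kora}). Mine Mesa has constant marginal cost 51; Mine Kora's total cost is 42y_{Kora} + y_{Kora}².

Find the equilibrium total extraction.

Mine Mesa's profit: π = y_{Mesa}(243 − 2(y_{Mesa} + y_{Kora})) − 51y_{Mesa}.
∂π/∂y_{Mesa} = 192 − 4y_{Mesa} − 2y_{Kora} = 0, so y_{Mesa} = 48 − 0.5y_{Kora}.
For Kora: ∂π/∂y_{Kora} = 201 − 6y_{Kora} − 2y_{Mesa} = 0 ⇒ y_{Kora} = 33.5 − (1/3)y_{Mesa}.
Solving the two reaction functions simultaneously: (1 − (−0.5)(−1/3))y_{Mesa} = 48 − 0.5·33.5, so (5/6)y_{Mesa} = 31.25 and y_{Mesa} = 37.5.
Then y_{Kora} = 33.5 − (1/3)·37.5 = 21.
Total extraction: 37.5 + 21 = 58.5.

58.5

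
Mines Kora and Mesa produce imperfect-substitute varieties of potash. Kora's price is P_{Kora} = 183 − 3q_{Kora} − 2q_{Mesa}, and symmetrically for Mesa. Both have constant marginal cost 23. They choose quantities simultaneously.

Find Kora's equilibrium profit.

1200

Mine Kora's profit: π = q_{Kora}(183 − 3q_{Kora} − 2q_{Mesa}) − 23q_{Kora}.
∂π/∂q_{Kora} = 160 − 6q_{Kora} − 2q_{Mesa} = 0 ⇒ q_{Kora} = 80/3 − (1/3)q_{Mesa}.
Setting q_{Kora} = q_{Mesa} in the reaction function: q_{Kora} = 80/3 − (1/3)q_{Kora}, so q_{Kora} = (80/3) / (4/3) = 20.
P_{Kora} = 183 − 3·20 − 2·20 = 83.
Profit = (83 − 23)·20 = 1200.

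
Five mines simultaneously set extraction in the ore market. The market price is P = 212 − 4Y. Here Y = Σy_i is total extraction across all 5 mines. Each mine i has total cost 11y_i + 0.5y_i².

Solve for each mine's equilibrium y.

A representative mine's profit is π_i = y_i(212 − 4Y) − 11y_i − 0.5y_i², with Y = y_i + Σ_{j≠i} y_j.
First-order condition: 201 − 9y_i − 4Σ_{j≠i} y_j = 0.
In a symmetric equilibrium every mine chooses the same y, so Σ_{j≠i} y_j = 4y. The condition becomes 201 − 25y = 0, giving y = 201/25 = 8.04.

8.04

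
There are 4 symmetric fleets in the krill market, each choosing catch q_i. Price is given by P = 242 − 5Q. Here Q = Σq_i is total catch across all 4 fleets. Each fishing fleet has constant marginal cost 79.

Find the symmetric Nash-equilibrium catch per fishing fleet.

6.52

A representative fishing fleet's profit is π_i = q_i(242 − 5Q) − 79q_i, with Q = q_i + Σ_{j≠i} q_j.
First-order condition: 163 − 10q_i − 5Σ_{j≠i} q_j = 0.
With identical fishing fleets, set every q_j = q: then 163 − 10q − 15q = 0, i.e. q = 163/25 = 6.52.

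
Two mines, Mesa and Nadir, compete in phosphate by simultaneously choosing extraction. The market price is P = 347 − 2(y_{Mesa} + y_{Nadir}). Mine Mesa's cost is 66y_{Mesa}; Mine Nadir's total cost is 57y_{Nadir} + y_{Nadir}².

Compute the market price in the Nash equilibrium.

Mine Mesa's profit: π = y_{Mesa}(347 − 2(y_{Mesa} + y_{Nadir})) − 66y_{Mesa}.
∂π/∂y_{Mesa} = 281 − 4y_{Mesa} − 2y_{Nadir} = 0, so y_{Mesa} = 70.25 − 0.5y_{Nadir}.
For Nadir: ∂π/∂y_{Nadir} = 290 − 6y_{Nadir} − 2y_{Mesa} = 0 ⇒ y_{Nadir} = 145/3 − (1/3)y_{Mesa}.
Plugging y_{Nadir} into Mesa's best response: y_{Mesa} = 70.25 − 0.5(145/3 − (1/3)y_{Mesa}) ⇒ (5/6)y_{Mesa} = 553/12, so y_{Mesa} = 55.3.
Then y_{Nadir} = 145/3 − (1/3)·55.3 = 29.9.
Equilibrium price: P = 347 − 2·85.2 = 176.6.

176.6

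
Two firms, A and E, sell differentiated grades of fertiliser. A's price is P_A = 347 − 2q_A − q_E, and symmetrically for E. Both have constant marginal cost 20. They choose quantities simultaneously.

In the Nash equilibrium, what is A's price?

Firm A's profit: π = q_A(347 − 2q_A − q_E) − 20q_A.
∂π/∂q_A = 327 − 4q_A − q_E = 0 ⇒ q_A = 81.75 − 0.25q_E.
By symmetry q_E = q_A; substituting into the reaction function, 1.25q_A = 81.75 and q_A = 65.4.
P_A = 347 − 2·65.4 − 65.4 = 150.8.

150.8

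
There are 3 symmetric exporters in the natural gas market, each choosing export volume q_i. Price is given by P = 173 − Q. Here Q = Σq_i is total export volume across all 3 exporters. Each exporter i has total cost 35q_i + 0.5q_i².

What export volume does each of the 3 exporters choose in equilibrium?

27.6

A representative exporter's profit is π_i = q_i(173 − Q) − 35q_i − 0.5q_i², with Q = q_i + Σ_{j≠i} q_j.
First-order condition: 138 − 3q_i − Σ_{j≠i} q_j = 0.
In a symmetric equilibrium every exporter chooses the same q, so Σ_{j≠i} q_j = 2q. The condition becomes 138 − 5q = 0, giving q = 138/5 = 27.6.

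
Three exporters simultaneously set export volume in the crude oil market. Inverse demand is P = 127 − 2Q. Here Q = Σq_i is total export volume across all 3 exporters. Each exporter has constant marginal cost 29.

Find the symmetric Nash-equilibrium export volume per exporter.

12.25

A representative exporter's profit is π_i = q_i(127 − 2Q) − 29q_i, with Q = q_i + Σ_{j≠i} q_j.
First-order condition: 98 − 4q_i − 2Σ_{j≠i} q_j = 0.
In a symmetric equilibrium every exporter chooses the same q, so Σ_{j≠i} q_j = 2q. The condition becomes 98 − 8q = 0, giving q = 98/8 = 12.25.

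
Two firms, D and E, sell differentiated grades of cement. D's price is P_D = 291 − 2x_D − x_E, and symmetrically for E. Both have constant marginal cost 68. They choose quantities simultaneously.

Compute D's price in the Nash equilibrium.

157.2

Firm D's profit: π = x_D(291 − 2x_D − x_E) − 68x_D.
∂π/∂x_D = 223 − 4x_D − x_E = 0 ⇒ x_D = 55.75 − 0.25x_E.
The game is symmetric, so in equilibrium x_E = x_D: the reaction function gives 1.25x_D = 55.75, hence x_D = 44.6.
P_D = 291 − 2·44.6 − 44.6 = 157.2.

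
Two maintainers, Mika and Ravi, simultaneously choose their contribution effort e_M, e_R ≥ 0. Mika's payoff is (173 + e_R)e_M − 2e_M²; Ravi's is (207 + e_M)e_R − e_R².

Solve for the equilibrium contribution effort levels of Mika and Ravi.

Expanding Mika's payoff: 173e_M + e_Re_M − 2e_M².
∂π/∂e_M = 173 + e_R − 4e_M = 0, so e_M = 43.25 + 0.25e_R.
Likewise for Ravi: e_R = 103.5 + 0.5e_M.
Substituting the second reaction function into the first: e_M = 43.25 + 0.25(103.5 + 0.5e_M), which gives 0.875e_M = 69.125 ⇒ e_M = 79.
Then e_R = 103.5 + 0.5·79 = 143.

79, 143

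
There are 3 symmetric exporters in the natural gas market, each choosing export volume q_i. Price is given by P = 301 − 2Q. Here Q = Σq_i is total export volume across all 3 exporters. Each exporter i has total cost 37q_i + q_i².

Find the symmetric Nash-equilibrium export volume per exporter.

26.4

A representative exporter's profit is π_i = q_i(301 − 2Q) − 37q_i − q_i², with Q = q_i + Σ_{j≠i} q_j.
First-order condition: 264 − 6q_i − 2Σ_{j≠i} q_j = 0.
With identical exporters, set every q_j = q: then 264 − 6q − 4q = 0, i.e. q = 264/10 = 26.4.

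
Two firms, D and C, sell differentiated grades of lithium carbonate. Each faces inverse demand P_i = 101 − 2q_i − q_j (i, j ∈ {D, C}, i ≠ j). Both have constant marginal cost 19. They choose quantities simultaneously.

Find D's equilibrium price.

51.8

Firm D's profit: π = q_D(101 − 2q_D − q_C) − 19q_D.
∂π/∂q_D = 82 − 4q_D − q_C = 0 ⇒ q_D = 20.5 − 0.25q_C.
By symmetry q_C = q_D; substituting into the reaction function, 1.25q_D = 20.5 and q_D = 16.4.
P_D = 101 − 2·16.4 − 16.4 = 51.8.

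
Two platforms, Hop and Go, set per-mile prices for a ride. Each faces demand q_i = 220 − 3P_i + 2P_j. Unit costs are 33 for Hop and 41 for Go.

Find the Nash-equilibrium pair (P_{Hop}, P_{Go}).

81.25, 84.25

Hop's profit: π = (P_{Hop} − 33)(220 − 3P_{Hop} + 2P_{Go}).
∂π/∂P_{Hop} = 319 − 6P_{Hop} + 2P_{Go} = 0 ⇒ P_{Hop} = 319/6 + (1/3)P_{Go}.
Similarly P_{Go} = 343/6 + (1/3)P_{Hop}.
Plugging P_{Go} into Hop's best response: P_{Hop} = 319/6 + (1/3)(343/6 + (1/3)P_{Hop}) ⇒ (8/9)P_{Hop} = 650/9, so P_{Hop} = 81.25.
Then P_{Go} = 343/6 + (1/3)·81.25 = 84.25.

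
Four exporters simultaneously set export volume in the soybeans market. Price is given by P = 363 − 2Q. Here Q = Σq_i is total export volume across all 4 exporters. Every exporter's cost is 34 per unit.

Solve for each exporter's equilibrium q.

A representative exporter's profit is π_i = q_i(363 − 2Q) − 34q_i, with Q = q_i + Σ_{j≠i} q_j.
First-order condition: 329 − 4q_i − 2Σ_{j≠i} q_j = 0.
With identical exporters, set every q_j = q: then 329 − 4q − 6q = 0, i.e. q = 329/10 = 32.9.

32.9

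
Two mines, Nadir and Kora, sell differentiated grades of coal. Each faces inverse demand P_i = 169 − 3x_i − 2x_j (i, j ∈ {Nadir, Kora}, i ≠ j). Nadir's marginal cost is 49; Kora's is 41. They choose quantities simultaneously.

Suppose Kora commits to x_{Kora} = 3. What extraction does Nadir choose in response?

19

Mine Nadir's profit: π = x_{Nadir}(169 − 3x_{Nadir} − 2x_{Kora}) − 49x_{Nadir}.
∂π/∂x_{Nadir} = 120 − 6x_{Nadir} − 2x_{Kora} = 0 ⇒ x_{Nadir} = 20 − (1/3)x_{Kora}.
At x_{Kora} = 3: x_{Nadir} = 20 − (1/3)·3 = 19.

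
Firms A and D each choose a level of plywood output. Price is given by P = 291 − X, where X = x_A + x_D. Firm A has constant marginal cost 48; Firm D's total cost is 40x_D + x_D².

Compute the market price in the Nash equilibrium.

151

Firm A's profit: π = x_A(291 − (x_A + x_D)) − 48x_A.
∂π/∂x_A = 243 − 2x_A − x_D = 0, so x_A = 121.5 − 0.5x_D.
For D: ∂π/∂x_D = 251 − 4x_D − x_A = 0 ⇒ x_D = 62.75 − 0.25x_A.
Substituting the second reaction function into the first: x_A = 121.5 − 0.5(62.75 − 0.25x_A), which gives 0.875x_A = 90.125 ⇒ x_A = 103.
Then x_D = 62.75 − 0.25·103 = 37.
Equilibrium price: P = 291 − 140 = 151.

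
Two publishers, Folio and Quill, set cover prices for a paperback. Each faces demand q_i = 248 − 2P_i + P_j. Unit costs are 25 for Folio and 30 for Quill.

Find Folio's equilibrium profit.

Folio's profit: π = (P_{Folio} − 25)(248 − 2P_{Folio} + P_{Quill}).
∂π/∂P_{Folio} = 298 − 4P_{Folio} + P_{Quill} = 0 ⇒ P_{Folio} = 74.5 + 0.25P_{Quill}.
Similarly P_{Quill} = 77 + 0.25P_{Folio}.
Substituting the second reaction function into the first: P_{Folio} = 74.5 + 0.25(77 + 0.25P_{Folio}), which gives 0.9375P_{Folio} = 93.75 ⇒ P_{Folio} = 100.
Then P_{Quill} = 77 + 0.25·100 = 102.
q_{Folio} = 248 − 2·100 + 102 = 150.
Profit = (100 − 25)·150 = 11250.

11250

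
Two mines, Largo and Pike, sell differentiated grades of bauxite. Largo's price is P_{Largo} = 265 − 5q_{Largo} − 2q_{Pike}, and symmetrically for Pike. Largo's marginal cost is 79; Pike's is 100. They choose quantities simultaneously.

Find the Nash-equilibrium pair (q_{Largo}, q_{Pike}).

15.9375, 13.3125

Mine Largo's profit: π = q_{Largo}(265 − 5q_{Largo} − 2q_{Pike}) − 79q_{Largo}.
∂π/∂q_{Largo} = 186 − 10q_{Largo} − 2q_{Pike} = 0 ⇒ q_{Largo} = 18.6 − 0.2q_{Pike}.
Similarly q_{Pike} = 16.5 − 0.2q_{Largo}.
Solving the two reaction functions simultaneously: (1 − (−0.2)(−0.2))q_{Largo} = 18.6 − 0.2·16.5, so 0.96q_{Largo} = 15.3 and q_{Largo} = 15.9375.
Then q_{Pike} = 16.5 − 0.2·15.9375 = 13.3125.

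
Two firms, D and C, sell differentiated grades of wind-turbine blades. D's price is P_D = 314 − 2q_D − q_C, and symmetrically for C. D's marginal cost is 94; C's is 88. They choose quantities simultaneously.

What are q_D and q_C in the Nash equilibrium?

Firm D's profit: π = q_D(314 − 2q_D − q_C) − 94q_D.
∂π/∂q_D = 220 − 4q_D − q_C = 0 ⇒ q_D = 55 − 0.25q_C.
Similarly q_C = 56.5 − 0.25q_D.
Plugging q_C into D's best response: q_D = 55 − 0.25(56.5 − 0.25q_D) ⇒ 0.9375q_D = 40.875, so q_D = 43.6.
Then q_C = 56.5 − 0.25·43.6 = 45.6.

43.6, 45.6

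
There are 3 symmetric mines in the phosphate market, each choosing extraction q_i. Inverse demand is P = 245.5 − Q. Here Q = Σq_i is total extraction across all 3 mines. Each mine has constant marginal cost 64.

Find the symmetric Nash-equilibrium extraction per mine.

45.375

A representative mine's profit is π_i = q_i(245.5 − Q) − 64q_i, with Q = q_i + Σ_{j≠i} q_j.
First-order condition: 181.5 − 2q_i − Σ_{j≠i} q_j = 0.
With identical mines, set every q_j = q: then 181.5 − 2q − 2q = 0, i.e. q = 181.5/4 = 45.375.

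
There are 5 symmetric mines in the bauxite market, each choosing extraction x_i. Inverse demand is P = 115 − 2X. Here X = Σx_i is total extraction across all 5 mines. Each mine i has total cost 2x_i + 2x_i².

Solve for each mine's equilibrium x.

7.0625

A representative mine's profit is π_i = x_i(115 − 2X) − 2x_i − 2x_i², with X = x_i + Σ_{j≠i} x_j.
First-order condition: 113 − 8x_i − 2Σ_{j≠i} x_j = 0.
In a symmetric equilibrium every mine chooses the same x, so Σ_{j≠i} x_j = 4x. The condition becomes 113 − 16x = 0, giving x = 113/16 = 7.0625.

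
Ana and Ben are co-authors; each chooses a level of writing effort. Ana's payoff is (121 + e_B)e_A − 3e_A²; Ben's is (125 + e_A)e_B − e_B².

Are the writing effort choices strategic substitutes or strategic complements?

strategic complements

Expanding Ana's payoff: 121e_A + e_Be_A − 3e_A².
∂π/∂e_A = 121 + e_B − 6e_A = 0, so e_A = 121/6 + (1/6)e_B.
The best-response slope de_A/de_B = 1/6 > 0: the reaction function is upward-sloping, so the choices are strategic complements.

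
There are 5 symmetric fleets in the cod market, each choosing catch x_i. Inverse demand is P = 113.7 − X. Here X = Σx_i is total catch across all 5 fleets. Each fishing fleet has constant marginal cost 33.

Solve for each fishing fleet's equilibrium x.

A representative fishing fleet's profit is π_i = x_i(113.7 − X) − 33x_i, with X = x_i + Σ_{j≠i} x_j.
First-order condition: 80.7 − 2x_i − Σ_{j≠i} x_j = 0.
Imposing symmetry (x_j = x for all j) turns Σ_{j≠i} x_j into 4x, so 80.7 = 6x and x = 13.45.

13.45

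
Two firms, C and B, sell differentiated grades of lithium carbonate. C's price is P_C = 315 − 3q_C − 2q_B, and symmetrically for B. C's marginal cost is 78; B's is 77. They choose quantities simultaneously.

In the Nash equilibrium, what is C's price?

Firm C's profit: π = q_C(315 − 3q_C − 2q_B) − 78q_C.
∂π/∂q_C = 237 − 6q_C − 2q_B = 0 ⇒ q_C = 39.5 − (1/3)q_B.
Similarly q_B = 119/3 − (1/3)q_C.
Solving the two reaction functions simultaneously: (1 − (−1/3)(−1/3))q_C = 39.5 − (1/3)·(119/3), so (8/9)q_C = 473/18 and q_C = 29.5625.
Then q_B = 119/3 − (1/3)·29.5625 = 29.8125.
P_C = 315 − 3·29.5625 − 2·29.8125 = 166.6875.

166.6875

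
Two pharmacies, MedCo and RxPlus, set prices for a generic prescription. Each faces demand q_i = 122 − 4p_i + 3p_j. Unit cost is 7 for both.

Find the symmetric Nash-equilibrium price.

MedCo's profit: π = (p_{MedCo} − 7)(122 − 4p_{MedCo} + 3p_{RxPlus}).
∂π/∂p_{MedCo} = 150 − 8p_{MedCo} + 3p_{RxPlus} = 0 ⇒ p_{MedCo} = 18.75 + 0.375p_{RxPlus}.
Setting p_{MedCo} = p_{RxPlus} in the reaction function: p_{MedCo} = 18.75 + 0.375p_{MedCo}, so p_{MedCo} = 18.75 / 0.625 = 30.

30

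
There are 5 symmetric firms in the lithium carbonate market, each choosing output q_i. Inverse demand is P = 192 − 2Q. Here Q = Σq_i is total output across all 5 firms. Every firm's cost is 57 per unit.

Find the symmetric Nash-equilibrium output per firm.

11.25

A representative firm's profit is π_i = q_i(192 − 2Q) − 57q_i, with Q = q_i + Σ_{j≠i} q_j.
First-order condition: 135 − 4q_i − 2Σ_{j≠i} q_j = 0.
With identical firms, set every q_j = q: then 135 − 4q − 8q = 0, i.e. q = 135/12 = 11.25.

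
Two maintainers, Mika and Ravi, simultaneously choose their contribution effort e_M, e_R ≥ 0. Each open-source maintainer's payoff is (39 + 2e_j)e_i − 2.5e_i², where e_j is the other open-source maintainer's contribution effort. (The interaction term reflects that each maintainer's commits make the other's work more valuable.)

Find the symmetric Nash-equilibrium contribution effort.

13

Mika's payoff is (39 + 2e_R)e_M − 2.5e_M².
∂π/∂e_M = 39 + 2e_R − 5e_M = 0, so e_M = 7.8 + 0.4e_R.
Setting e_M = e_R in the reaction function: e_M = 7.8 + 0.4e_M, so e_M = 7.8 / 0.6 = 13.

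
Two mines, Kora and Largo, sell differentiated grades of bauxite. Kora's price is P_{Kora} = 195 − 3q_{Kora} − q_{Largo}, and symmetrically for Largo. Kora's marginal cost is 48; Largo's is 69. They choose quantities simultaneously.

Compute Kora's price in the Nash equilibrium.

112.8

Mine Kora's profit: π = q_{Kora}(195 − 3q_{Kora} − q_{Largo}) − 48q_{Kora}.
∂π/∂q_{Kora} = 147 − 6q_{Kora} − q_{Largo} = 0 ⇒ q_{Kora} = 24.5 − (1/6)q_{Largo}.
Similarly q_{Largo} = 21 − (1/6)q_{Kora}.
Substituting the second reaction function into the first: q_{Kora} = 24.5 − (1/6)(21 − (1/6)q_{Kora}), which gives (35/36)q_{Kora} = 21 ⇒ q_{Kora} = 21.6.
Then q_{Largo} = 21 − (1/6)·21.6 = 17.4.
P_{Kora} = 195 − 3·21.6 − 17.4 = 112.8.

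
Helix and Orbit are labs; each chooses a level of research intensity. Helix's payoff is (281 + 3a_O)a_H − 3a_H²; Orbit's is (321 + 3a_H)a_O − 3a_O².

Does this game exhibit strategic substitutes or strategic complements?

strategic complements

Expanding Helix's payoff: 281a_H + 3a_Oa_H − 3a_H².
∂π/∂a_H = 281 + 3a_O − 6a_H = 0, so a_H = 281/6 + 0.5a_O.
The best-response slope da_H/da_O = 0.5 > 0: the reaction function is upward-sloping, so the choices are strategic complements.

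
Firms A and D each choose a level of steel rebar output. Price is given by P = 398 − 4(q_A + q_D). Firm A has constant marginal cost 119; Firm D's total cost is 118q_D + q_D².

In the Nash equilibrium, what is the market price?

Firm A's profit: π = q_A(398 − 4(q_A + q_D)) − 119q_A.
∂π/∂q_A = 279 − 8q_A − 4q_D = 0, so q_A = 34.875 − 0.5q_D.
For D: ∂π/∂q_D = 280 − 10q_D − 4q_A = 0 ⇒ q_D = 28 − 0.4q_A.
Plugging q_D into A's best response: q_A = 34.875 − 0.5(28 − 0.4q_A) ⇒ 0.8q_A = 20.875, so q_A = 835/32.
Then q_D = 28 − 0.4·(835/32) = 17.5625.
Equilibrium price: P = 398 − 4·(1397/32) = 223.375.

223.375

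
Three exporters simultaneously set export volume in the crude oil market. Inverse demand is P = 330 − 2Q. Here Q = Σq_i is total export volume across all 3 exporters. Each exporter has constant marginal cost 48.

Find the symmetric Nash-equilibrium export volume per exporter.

35.25

A representative exporter's profit is π_i = q_i(330 − 2Q) − 48q_i, with Q = q_i + Σ_{j≠i} q_j.
First-order condition: 282 − 4q_i − 2Σ_{j≠i} q_j = 0.
Imposing symmetry (q_j = q for all j) turns Σ_{j≠i} q_j into 2q, so 282 = 8q and q = 35.25.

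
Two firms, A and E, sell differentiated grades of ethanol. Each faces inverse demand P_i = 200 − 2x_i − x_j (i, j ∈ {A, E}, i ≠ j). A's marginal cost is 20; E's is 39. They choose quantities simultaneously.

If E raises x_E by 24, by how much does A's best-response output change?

Firm A's profit: π = x_A(200 − 2x_A − x_E) − 20x_A.
∂π/∂x_A = 180 − 4x_A − x_E = 0 ⇒ x_A = 45 − 0.25x_E.
The reaction-function slope is −0.25, so a 24-unit rise in x_E moves x_A by −0.25 × 24 = −6. A's best response falls — the actions are strategic substitutes.

-6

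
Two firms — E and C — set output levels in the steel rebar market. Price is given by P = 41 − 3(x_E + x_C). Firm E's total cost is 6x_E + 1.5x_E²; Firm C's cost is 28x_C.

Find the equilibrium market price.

Firm E's profit: π = x_E(41 − 3(x_E + x_C)) − 6x_E − 1.5x_E².
∂π/∂x_E = 35 − 9x_E − 3x_C = 0, so x_E = 35/9 − (1/3)x_C.
For C: ∂π/∂x_C = 13 − 6x_C − 3x_E = 0 ⇒ x_C = 13/6 − 0.5x_E.
Substituting the second reaction function into the first: x_E = 35/9 − (1/3)(13/6 − 0.5x_E), which gives (5/6)x_E = 19/6 ⇒ x_E = 3.8.
Then x_C = 13/6 − 0.5·3.8 = 4/15.
Equilibrium price: P = 41 − 3·(61/15) = 28.8.

28.8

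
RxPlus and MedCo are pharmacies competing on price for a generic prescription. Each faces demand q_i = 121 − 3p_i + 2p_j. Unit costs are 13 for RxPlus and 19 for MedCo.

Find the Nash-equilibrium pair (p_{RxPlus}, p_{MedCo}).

RxPlus's profit: π = (p_{RxPlus} − 13)(121 − 3p_{RxPlus} + 2p_{MedCo}).
∂π/∂p_{RxPlus} = 160 − 6p_{RxPlus} + 2p_{MedCo} = 0 ⇒ p_{RxPlus} = 80/3 + (1/3)p_{MedCo}.
Similarly p_{MedCo} = 89/3 + (1/3)p_{RxPlus}.
Solving the two reaction functions simultaneously: (1 − (1/3)(1/3))p_{RxPlus} = 80/3 + (1/3)·(89/3), so (8/9)p_{RxPlus} = 329/9 and p_{RxPlus} = 41.125.
Then p_{MedCo} = 89/3 + (1/3)·41.125 = 43.375.

41.125, 43.375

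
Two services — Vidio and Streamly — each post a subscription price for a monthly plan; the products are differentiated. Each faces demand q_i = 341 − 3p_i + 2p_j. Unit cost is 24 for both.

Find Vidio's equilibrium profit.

Vidio's profit: π = (p_{Vidio} − 24)(341 − 3p_{Vidio} + 2p_{Streamly}).
∂π/∂p_{Vidio} = 413 − 6p_{Vidio} + 2p_{Streamly} = 0 ⇒ p_{Vidio} = 413/6 + (1/3)p_{Streamly}.
Setting p_{Vidio} = p_{Streamly} in the reaction function: p_{Vidio} = 413/6 + (1/3)p_{Vidio}, so p_{Vidio} = (413/6) / (2/3) = 103.25.
q_{Vidio} = 341 − 3·103.25 + 2·103.25 = 237.75.
Profit = (103.25 − 24)·237.75 = 18841.6875.

18841.6875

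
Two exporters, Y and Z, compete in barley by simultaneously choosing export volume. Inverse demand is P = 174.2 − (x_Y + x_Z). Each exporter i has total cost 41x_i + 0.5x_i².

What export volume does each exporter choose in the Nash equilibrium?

Exporter Y's profit: π = x_Y(174.2 − (x_Y + x_Z)) − 41x_Y − 0.5x_Y².
∂π/∂x_Y = 133.2 − 3x_Y − x_Z = 0, so x_Y = 44.4 − (1/3)x_Z.
By symmetry x_Z = x_Y; substituting into the reaction function, (4/3)x_Y = 44.4 and x_Y = 33.3.

33.3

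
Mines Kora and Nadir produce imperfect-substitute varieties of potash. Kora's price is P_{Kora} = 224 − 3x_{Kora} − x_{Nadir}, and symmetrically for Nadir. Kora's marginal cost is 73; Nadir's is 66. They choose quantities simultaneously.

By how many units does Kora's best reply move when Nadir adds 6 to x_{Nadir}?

Mine Kora's profit: π = x_{Kora}(224 − 3x_{Kora} − x_{Nadir}) − 73x_{Kora}.
∂π/∂x_{Kora} = 151 − 6x_{Kora} − x_{Nadir} = 0 ⇒ x_{Kora} = 151/6 − (1/6)x_{Nadir}.
The reaction-function slope is −1/6, so a 6-unit rise in x_{Nadir} moves x_{Kora} by −1/6 × 6 = −1. Kora's best response falls — the actions are strategic substitutes.

-1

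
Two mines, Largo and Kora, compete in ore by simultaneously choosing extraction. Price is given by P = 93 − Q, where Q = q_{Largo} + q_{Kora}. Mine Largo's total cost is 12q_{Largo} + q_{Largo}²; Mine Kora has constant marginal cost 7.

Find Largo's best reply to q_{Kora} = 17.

16

Mine Largo's profit: π = q_{Largo}(93 − (q_{Largo} + q_{Kora})) − 12q_{Largo} − q_{Largo}².
∂π/∂q_{Largo} = 81 − 4q_{Largo} − q_{Kora} = 0, so q_{Largo} = 20.25 − 0.25q_{Kora}.
At q_{Kora} = 17: q_{Largo} = 20.25 − 0.25·17 = 16.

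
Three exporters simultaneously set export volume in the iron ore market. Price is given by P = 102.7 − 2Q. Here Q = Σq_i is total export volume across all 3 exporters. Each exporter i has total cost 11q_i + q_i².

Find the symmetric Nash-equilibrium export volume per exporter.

A representative exporter's profit is π_i = q_i(102.7 − 2Q) − 11q_i − q_i², with Q = q_i + Σ_{j≠i} q_j.
First-order condition: 91.7 − 6q_i − 2Σ_{j≠i} q_j = 0.
With identical exporters, set every q_j = q: then 91.7 − 6q − 4q = 0, i.e. q = 91.7/10 = 9.17.

9.17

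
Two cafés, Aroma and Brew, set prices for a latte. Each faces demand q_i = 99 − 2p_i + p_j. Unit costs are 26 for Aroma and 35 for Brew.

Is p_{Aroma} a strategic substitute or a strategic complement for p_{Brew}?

strategic complements

Aroma's profit: π = (p_{Aroma} − 26)(99 − 2p_{Aroma} + p_{Brew}).
∂π/∂p_{Aroma} = 151 − 4p_{Aroma} + p_{Brew} = 0 ⇒ p_{Aroma} = 37.75 + 0.25p_{Brew}.
The best-response slope dp_{Aroma}/dp_{Brew} = 0.25 > 0: the reaction function is upward-sloping, so the choices are strategic complements.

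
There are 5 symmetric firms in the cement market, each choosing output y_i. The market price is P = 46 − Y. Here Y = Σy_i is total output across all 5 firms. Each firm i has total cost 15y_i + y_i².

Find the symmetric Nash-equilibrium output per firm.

3.875

A representative firm's profit is π_i = y_i(46 − Y) − 15y_i − y_i², with Y = y_i + Σ_{j≠i} y_j.
First-order condition: 31 − 4y_i − Σ_{j≠i} y_j = 0.
In a symmetric equilibrium every firm chooses the same y, so Σ_{j≠i} y_j = 4y. The condition becomes 31 − 8y = 0, giving y = 31/8 = 3.875.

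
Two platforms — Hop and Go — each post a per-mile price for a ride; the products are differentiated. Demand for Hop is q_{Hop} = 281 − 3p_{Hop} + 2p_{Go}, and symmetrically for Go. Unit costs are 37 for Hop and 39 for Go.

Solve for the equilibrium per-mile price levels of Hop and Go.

Hop's profit: π = (p_{Hop} − 37)(281 − 3p_{Hop} + 2p_{Go}).
∂π/∂p_{Hop} = 392 − 6p_{Hop} + 2p_{Go} = 0 ⇒ p_{Hop} = 196/3 + (1/3)p_{Go}.
Similarly p_{Go} = 199/3 + (1/3)p_{Hop}.
Substituting the second reaction function into the first: p_{Hop} = 196/3 + (1/3)(199/3 + (1/3)p_{Hop}), which gives (8/9)p_{Hop} = 787/9 ⇒ p_{Hop} = 98.375.
Then p_{Go} = 199/3 + (1/3)·98.375 = 99.125.

98.375, 99.125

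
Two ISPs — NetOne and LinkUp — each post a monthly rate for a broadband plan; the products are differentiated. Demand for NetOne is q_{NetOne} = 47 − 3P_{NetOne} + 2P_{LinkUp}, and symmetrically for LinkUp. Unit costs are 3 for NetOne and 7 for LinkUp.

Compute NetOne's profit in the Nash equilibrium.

414.1875

NetOne's profit: π = (P_{NetOne} − 3)(47 − 3P_{NetOne} + 2P_{LinkUp}).
∂π/∂P_{NetOne} = 56 − 6P_{NetOne} + 2P_{LinkUp} = 0 ⇒ P_{NetOne} = 28/3 + (1/3)P_{LinkUp}.
Similarly P_{LinkUp} = 34/3 + (1/3)P_{NetOne}.
Solving the two reaction functions simultaneously: (1 − (1/3)(1/3))P_{NetOne} = 28/3 + (1/3)·(34/3), so (8/9)P_{NetOne} = 118/9 and P_{NetOne} = 14.75.
Then P_{LinkUp} = 34/3 + (1/3)·14.75 = 16.25.
q_{NetOne} = 47 − 3·14.75 + 2·16.25 = 35.25.
Profit = (14.75 − 3)·35.25 = 414.1875.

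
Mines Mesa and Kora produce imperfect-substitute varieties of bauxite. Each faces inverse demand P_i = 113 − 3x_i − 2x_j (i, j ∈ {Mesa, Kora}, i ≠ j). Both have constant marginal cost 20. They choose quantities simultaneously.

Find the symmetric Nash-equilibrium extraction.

11.625

Mine Mesa's profit: π = x_{Mesa}(113 − 3x_{Mesa} − 2x_{Kora}) − 20x_{Mesa}.
∂π/∂x_{Mesa} = 93 − 6x_{Mesa} − 2x_{Kora} = 0 ⇒ x_{Mesa} = 15.5 − (1/3)x_{Kora}.
By symmetry x_{Kora} = x_{Mesa}; substituting into the reaction function, (4/3)x_{Mesa} = 15.5 and x_{Mesa} = 11.625.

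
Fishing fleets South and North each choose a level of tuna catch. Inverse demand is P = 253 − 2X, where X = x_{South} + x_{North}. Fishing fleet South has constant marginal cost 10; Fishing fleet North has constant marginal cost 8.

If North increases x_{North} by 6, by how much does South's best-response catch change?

-3

Fishing fleet South's profit: π = x_{South}(253 − 2(x_{South} + x_{North})) − 10x_{South}.
∂π/∂x_{South} = 243 − 4x_{South} − 2x_{North} = 0, so x_{South} = 60.75 − 0.5x_{North}.
The reaction-function slope is −0.5, so a 6-unit rise in x_{North} moves x_{South} by −0.5 × 6 = −3. South's best response falls — the actions are strategic substitutes.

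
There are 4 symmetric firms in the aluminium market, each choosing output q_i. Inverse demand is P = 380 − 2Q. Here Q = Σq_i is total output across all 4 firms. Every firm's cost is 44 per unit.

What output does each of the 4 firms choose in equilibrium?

33.6

A representative firm's profit is π_i = q_i(380 − 2Q) − 44q_i, with Q = q_i + Σ_{j≠i} q_j.
First-order condition: 336 − 4q_i − 2Σ_{j≠i} q_j = 0.
With identical firms, set every q_j = q: then 336 − 4q − 6q = 0, i.e. q = 336/10 = 33.6.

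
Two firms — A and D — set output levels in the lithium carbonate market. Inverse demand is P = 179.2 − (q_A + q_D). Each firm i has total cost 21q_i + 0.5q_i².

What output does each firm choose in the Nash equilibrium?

Firm A's profit: π = q_A(179.2 − (q_A + q_D)) − 21q_A − 0.5q_A².
∂π/∂q_A = 158.2 − 3q_A − q_D = 0, so q_A = 791/15 − (1/3)q_D.
By symmetry q_D = q_A; substituting into the reaction function, (4/3)q_A = 791/15 and q_A = 39.55.

39.55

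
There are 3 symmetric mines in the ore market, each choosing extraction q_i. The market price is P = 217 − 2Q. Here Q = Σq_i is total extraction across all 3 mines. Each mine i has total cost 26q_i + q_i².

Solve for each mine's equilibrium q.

19.1

A representative mine's profit is π_i = q_i(217 − 2Q) − 26q_i − q_i², with Q = q_i + Σ_{j≠i} q_j.
First-order condition: 191 − 6q_i − 2Σ_{j≠i} q_j = 0.
With identical mines, set every q_j = q: then 191 − 6q − 4q = 0, i.e. q = 191/10 = 19.1.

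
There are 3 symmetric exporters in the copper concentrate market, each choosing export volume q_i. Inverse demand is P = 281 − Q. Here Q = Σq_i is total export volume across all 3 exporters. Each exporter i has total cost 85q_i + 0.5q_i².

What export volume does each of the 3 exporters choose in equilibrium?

A representative exporter's profit is π_i = q_i(281 − Q) − 85q_i − 0.5q_i², with Q = q_i + Σ_{j≠i} q_j.
First-order condition: 196 − 3q_i − Σ_{j≠i} q_j = 0.
In a symmetric equilibrium every exporter chooses the same q, so Σ_{j≠i} q_j = 2q. The condition becomes 196 − 5q = 0, giving q = 196/5 = 39.2.

39.2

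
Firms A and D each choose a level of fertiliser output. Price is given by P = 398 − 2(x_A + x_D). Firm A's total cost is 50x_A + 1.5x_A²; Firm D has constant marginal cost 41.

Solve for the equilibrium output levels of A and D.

Firm A's profit: π = x_A(398 − 2(x_A + x_D)) − 50x_A − 1.5x_A².
∂π/∂x_A = 348 − 7x_A − 2x_D = 0, so x_A = 348/7 − (2/7)x_D.
For D: ∂π/∂x_D = 357 − 4x_D − 2x_A = 0 ⇒ x_D = 89.25 − 0.5x_A.
Solving the two reaction functions simultaneously: (1 − (−2/7)(−0.5))x_A = 348/7 − (2/7)·89.25, so (6/7)x_A = 339/14 and x_A = 28.25.
Then x_D = 89.25 − 0.5·28.25 = 75.125.

28.25, 75.125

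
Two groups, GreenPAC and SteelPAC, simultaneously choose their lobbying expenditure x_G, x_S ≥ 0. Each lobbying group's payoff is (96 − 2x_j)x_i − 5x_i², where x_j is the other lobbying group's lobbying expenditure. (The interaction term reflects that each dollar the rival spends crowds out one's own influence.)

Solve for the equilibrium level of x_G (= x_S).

GreenPAC's payoff is (96 − 2x_S)x_G − 5x_G².
∂π/∂x_G = 96 − 2x_S − 10x_G = 0, so x_G = 9.6 − 0.2x_S.
The game is symmetric, so in equilibrium x_S = x_G: the reaction function gives 1.2x_G = 9.6, hence x_G = 8.

8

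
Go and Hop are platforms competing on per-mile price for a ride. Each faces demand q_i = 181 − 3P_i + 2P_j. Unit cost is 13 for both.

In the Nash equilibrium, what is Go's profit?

5292

Go's profit: π = (P_{Go} − 13)(181 − 3P_{Go} + 2P_{Hop}).
∂π/∂P_{Go} = 220 − 6P_{Go} + 2P_{Hop} = 0 ⇒ P_{Go} = 110/3 + (1/3)P_{Hop}.
By symmetry P_{Hop} = P_{Go}; substituting into the reaction function, (2/3)P_{Go} = 110/3 and P_{Go} = 55.
q_{Go} = 181 − 3·55 + 2·55 = 126.
Profit = (55 − 13)·126 = 5292.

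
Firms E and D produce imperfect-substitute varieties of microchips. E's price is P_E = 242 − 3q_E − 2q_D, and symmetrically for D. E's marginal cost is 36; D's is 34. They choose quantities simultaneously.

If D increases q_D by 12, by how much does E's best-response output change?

Firm E's profit: π = q_E(242 − 3q_E − 2q_D) − 36q_E.
∂π/∂q_E = 206 − 6q_E − 2q_D = 0 ⇒ q_E = 103/3 − (1/3)q_D.
The reaction-function slope is −1/3, so a 12-unit rise in q_D moves q_E by −1/3 × 12 = −4. E's best response falls — the actions are strategic substitutes.

-4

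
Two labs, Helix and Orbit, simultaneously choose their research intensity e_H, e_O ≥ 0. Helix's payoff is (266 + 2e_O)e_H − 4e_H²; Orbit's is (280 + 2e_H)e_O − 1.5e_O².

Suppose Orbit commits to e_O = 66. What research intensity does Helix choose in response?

Expanding Helix's payoff: 266e_H + 2e_Oe_H − 4e_H².
∂π/∂e_H = 266 + 2e_O − 8e_H = 0, so e_H = 33.25 + 0.25e_O.
At e_O = 66: e_H = 33.25 + 0.25·66 = 49.75.

49.75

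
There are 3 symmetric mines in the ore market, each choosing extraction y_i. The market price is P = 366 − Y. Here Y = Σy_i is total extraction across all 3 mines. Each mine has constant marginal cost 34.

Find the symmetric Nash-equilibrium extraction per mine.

A representative mine's profit is π_i = y_i(366 − Y) − 34y_i, with Y = y_i + Σ_{j≠i} y_j.
First-order condition: 332 − 2y_i − Σ_{j≠i} y_j = 0.
With identical mines, set every y_j = y: then 332 − 2y − 2y = 0, i.e. y = 332/4 = 83.

83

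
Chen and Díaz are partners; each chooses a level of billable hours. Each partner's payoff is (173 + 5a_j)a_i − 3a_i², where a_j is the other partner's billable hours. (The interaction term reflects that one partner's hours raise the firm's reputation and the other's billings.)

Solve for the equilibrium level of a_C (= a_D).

173

Chen's payoff is (173 + 5a_D)a_C − 3a_C².
∂π/∂a_C = 173 + 5a_D − 6a_C = 0, so a_C = 173/6 + (5/6)a_D.
By symmetry a_D = a_C; substituting into the reaction function, (1/6)a_C = 173/6 and a_C = 173.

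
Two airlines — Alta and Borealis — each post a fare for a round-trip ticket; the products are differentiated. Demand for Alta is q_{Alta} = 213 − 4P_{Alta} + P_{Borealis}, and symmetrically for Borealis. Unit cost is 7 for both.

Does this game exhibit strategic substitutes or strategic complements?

Alta's profit: π = (P_{Alta} − 7)(213 − 4P_{Alta} + P_{Borealis}).
∂π/∂P_{Alta} = 241 − 8P_{Alta} + P_{Borealis} = 0 ⇒ P_{Alta} = 30.125 + 0.125P_{Borealis}.
The best-response slope dP_{Alta}/dP_{Borealis} = 0.125 > 0: the reaction function is upward-sloping, so the choices are strategic complements.

strategic complements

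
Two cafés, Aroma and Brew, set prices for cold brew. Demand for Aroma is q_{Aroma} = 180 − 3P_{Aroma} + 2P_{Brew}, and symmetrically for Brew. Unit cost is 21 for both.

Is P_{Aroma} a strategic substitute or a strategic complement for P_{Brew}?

strategic complements

Aroma's profit: π = (P_{Aroma} − 21)(180 − 3P_{Aroma} + 2P_{Brew}).
∂π/∂P_{Aroma} = 243 − 6P_{Aroma} + 2P_{Brew} = 0 ⇒ P_{Aroma} = 40.5 + (1/3)P_{Brew}.
The best-response slope dP_{Aroma}/dP_{Brew} = 1/3 > 0: the reaction function is upward-sloping, so the choices are strategic complements.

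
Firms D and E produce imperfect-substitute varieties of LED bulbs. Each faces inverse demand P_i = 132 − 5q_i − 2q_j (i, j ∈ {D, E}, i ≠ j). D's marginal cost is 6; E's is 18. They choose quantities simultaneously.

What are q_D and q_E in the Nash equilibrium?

Firm D's profit: π = q_D(132 − 5q_D − 2q_E) − 6q_D.
∂π/∂q_D = 126 − 10q_D − 2q_E = 0 ⇒ q_D = 12.6 − 0.2q_E.
Similarly q_E = 11.4 − 0.2q_D.
Solving the two reaction functions simultaneously: (1 − (−0.2)(−0.2))q_D = 12.6 − 0.2·11.4, so 0.96q_D = 10.32 and q_D = 10.75.
Then q_E = 11.4 − 0.2·10.75 = 9.25.

10.75, 9.25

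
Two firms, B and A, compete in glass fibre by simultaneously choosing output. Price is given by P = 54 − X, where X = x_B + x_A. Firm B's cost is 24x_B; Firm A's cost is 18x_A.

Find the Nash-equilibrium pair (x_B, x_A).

8, 14

Firm B's profit: π = x_B(54 − (x_B + x_A)) − 24x_B.
∂π/∂x_B = 30 − 2x_B − x_A = 0, so x_B = 15 − 0.5x_A.
By the same steps for A: x_A = 18 − 0.5x_B.
Plugging x_A into B's best response: x_B = 15 − 0.5(18 − 0.5x_B) ⇒ 0.75x_B = 6, so x_B = 8.
Then x_A = 18 − 0.5·8 = 14.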